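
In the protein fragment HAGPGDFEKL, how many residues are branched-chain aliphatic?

1

V, L, and I make up the branched-chain aliphatic group.
Matching residues: L10.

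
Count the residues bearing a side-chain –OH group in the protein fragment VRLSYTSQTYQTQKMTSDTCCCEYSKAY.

13

The –OH-bearing residues are Ser, Thr (aliphatic alcohols), and Tyr (phenol).
Matching residues: S4, Y5, T6, S7, T9, Y10, T12, T16, S17, T19, Y24, S25, Y28.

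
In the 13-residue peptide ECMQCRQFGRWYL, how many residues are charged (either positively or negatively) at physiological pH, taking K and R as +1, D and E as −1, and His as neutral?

Charged side chains at pH ~7.4: K, R (positive); D, E (negative).
Matching residues: E1, R6, R10.

3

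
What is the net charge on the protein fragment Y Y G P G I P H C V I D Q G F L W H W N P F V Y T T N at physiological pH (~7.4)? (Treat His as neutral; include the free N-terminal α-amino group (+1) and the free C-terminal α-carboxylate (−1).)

-1

At pH ~7.4 the Lys and Arg side chains are protonated (+1), the Asp and Glu side chains are deprotonated (−1), and with His taken as neutral all other side chains carry no charge.
Positive (K, R): none → +0.
Negative (D, E): D12 → −1.
The N-terminus (+1) and C-terminus (−1) cancel.
Net charge = (+0) + (−1) = −1.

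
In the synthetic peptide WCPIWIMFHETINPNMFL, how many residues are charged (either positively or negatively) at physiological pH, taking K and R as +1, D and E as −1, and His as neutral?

Charged side chains at pH ~7.4: K, R (positive); D, E (negative).
Matching residues: E10.

1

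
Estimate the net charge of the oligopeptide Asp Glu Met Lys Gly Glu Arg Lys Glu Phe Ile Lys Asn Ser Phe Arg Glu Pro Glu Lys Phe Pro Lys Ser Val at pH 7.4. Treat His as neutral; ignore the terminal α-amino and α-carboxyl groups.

+1

The side chains ionized at physiological pH are Lys/Arg (+1) and Asp/Glu (−1); with His treated as neutral, nothing else contributes.
Positive (K, R): Lys4, Arg7, Lys8, Lys12, Arg16, Lys20, Lys23 → +7.
Negative (D, E): Asp1, Glu2, Glu6, Glu9, Glu17, Glu19 → −6.
Net charge = (+7) + (−6) = +1.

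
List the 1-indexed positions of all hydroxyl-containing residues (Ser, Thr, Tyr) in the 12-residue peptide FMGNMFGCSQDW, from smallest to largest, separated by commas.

Matching residues: S9.

9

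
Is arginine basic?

Yes

K, R, and H are the three residues with basic side chains (ε-amine, guanidinium, and imidazole respectively).
Arginine is in this group.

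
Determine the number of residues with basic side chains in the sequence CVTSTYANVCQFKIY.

Lysine (K), arginine (R), and histidine (H) have basic, nitrogen-containing side chains.
Matching residues: K13.

1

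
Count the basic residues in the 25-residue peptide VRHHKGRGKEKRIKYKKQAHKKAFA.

14

Lysine (K), arginine (R), and histidine (H) have basic, nitrogen-containing side chains.
Matching residues: R2, H3, H4, K5, R7, K9, K11, R12, K14, K16, K17, H20, K21, K22.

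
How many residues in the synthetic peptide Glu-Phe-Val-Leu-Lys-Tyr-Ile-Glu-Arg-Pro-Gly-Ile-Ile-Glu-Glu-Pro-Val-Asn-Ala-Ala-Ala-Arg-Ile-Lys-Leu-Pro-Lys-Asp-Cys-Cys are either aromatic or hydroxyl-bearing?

2

Aromatic: F, W, Y. Hydroxyl-bearing: S, T, Y.
Aromatic residues here: Phe2, Tyr6 (2).
Hydroxyl-bearing residues here: Tyr6 (1).
Y is in both groups, so the 1 Y residue must not be double-counted.
Total = 2 + 1 − 1 = 2.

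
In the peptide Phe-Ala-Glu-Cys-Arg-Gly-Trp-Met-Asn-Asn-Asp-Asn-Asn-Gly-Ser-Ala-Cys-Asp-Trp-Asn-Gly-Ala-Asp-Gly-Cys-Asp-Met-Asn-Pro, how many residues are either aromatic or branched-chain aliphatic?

3

Aromatic: F, W, Y. Branched-chain aliphatic: I, L, V.
Aromatic residues here: Phe1, Trp7, Trp19 (3).
Branched-chain aliphatic residues here: none (0).
The two groups share no amino acid, so total = 3 + 0 = 3.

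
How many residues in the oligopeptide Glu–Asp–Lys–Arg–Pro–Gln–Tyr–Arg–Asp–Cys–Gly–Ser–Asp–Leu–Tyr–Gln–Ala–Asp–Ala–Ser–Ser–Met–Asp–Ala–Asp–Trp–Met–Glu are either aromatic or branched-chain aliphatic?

4

Aromatic: F, W, Y. Branched-chain aliphatic: I, L, V.
Aromatic residues here: Tyr7, Tyr15, Trp26 (3).
Branched-chain aliphatic residues here: Leu14 (1).
The two groups share no amino acid, so total = 3 + 1 = 4.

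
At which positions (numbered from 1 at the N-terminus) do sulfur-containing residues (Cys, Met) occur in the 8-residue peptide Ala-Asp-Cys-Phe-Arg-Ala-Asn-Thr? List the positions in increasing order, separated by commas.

Matching residues: Cys3.

3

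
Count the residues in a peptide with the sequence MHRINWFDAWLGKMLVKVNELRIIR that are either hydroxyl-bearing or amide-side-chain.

2

Hydroxyl-bearing: S, T, Y. Amide-side-chain: N, Q.
Hydroxyl-bearing residues here: none (0).
Amide-side-chain residues here: N5, N19 (2).
The two groups share no amino acid, so total = 0 + 2 = 2.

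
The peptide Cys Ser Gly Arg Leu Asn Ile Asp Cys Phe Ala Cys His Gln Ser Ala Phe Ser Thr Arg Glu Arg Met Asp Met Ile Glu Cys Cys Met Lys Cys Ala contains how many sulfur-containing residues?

Only Cys (C) and Met (M) have a sulfur atom in the side chain.
Matching residues: Cys1, Cys9, Cys12, Met23, Met25, Cys28, Cys29, Met30, Cys32.

9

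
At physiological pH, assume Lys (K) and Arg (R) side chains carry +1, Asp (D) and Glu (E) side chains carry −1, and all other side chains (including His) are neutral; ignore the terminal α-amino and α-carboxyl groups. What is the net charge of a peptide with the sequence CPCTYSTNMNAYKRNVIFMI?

Positive (K, R): K13, R14 → +2.
Negative (D, E): none → −0.
Net charge = (+2) + (−0) = +2.

+2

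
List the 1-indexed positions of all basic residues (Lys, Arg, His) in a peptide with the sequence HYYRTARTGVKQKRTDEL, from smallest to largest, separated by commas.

1, 4, 7, 11, 13, 14

Matching residues: H1, R4, R7, K11, K13, R14.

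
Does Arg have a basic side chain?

The basic amino acids are Lys (K), Arg (R), and His (H).
Arginine is in this group.

Yes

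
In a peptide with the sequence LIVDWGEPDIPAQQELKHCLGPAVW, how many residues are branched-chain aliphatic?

Valine (V), leucine (L), and isoleucine (I) are the branched-chain amino acids.
Matching residues: L1, I2, V3, I10, L16, L20, V24.

7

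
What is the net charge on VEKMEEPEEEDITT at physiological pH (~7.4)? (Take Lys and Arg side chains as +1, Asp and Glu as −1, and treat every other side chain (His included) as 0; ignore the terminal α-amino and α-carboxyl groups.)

-6

Positive (K, R): K3 → +1.
Negative (D, E): E2, E5, E6, E8, E9, E10, D11 → −7.
Net charge = (+1) + (−7) = −6.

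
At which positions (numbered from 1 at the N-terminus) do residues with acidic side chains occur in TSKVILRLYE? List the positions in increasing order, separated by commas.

10

Aspartate (D) and glutamate (E) have carboxylic-acid side chains and are the acidic amino acids.
Matching residues: E10.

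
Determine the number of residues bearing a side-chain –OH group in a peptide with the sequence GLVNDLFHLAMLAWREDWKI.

0

Serine (S), threonine (T), and tyrosine (Y) each carry a hydroxyl group on the side chain.
None of the 20 residues belong to this group.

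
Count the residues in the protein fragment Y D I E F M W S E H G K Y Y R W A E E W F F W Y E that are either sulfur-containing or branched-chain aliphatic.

Sulfur-containing: C, M. Branched-chain aliphatic: I, L, V.
Sulfur-containing residues here: M6 (1).
Branched-chain aliphatic residues here: I3 (1).
The two groups share no amino acid, so total = 1 + 1 = 2.

2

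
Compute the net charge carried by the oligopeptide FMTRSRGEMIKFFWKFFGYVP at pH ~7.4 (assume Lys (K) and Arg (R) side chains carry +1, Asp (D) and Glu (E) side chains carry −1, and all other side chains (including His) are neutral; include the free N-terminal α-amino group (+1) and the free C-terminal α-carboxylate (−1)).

Positive (K, R): R4, R6, K11, K15 → +4.
Negative (D, E): E8 → −1.
The N-terminus (+1) and C-terminus (−1) cancel.
Net charge = (+4) + (−1) = +3.

+3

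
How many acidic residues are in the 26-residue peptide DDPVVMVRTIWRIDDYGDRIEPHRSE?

7

Only D (aspartate) and E (glutamate) carry a side-chain carboxylic acid.
Matching residues: D1, D2, D14, D15, D18, E21, E26.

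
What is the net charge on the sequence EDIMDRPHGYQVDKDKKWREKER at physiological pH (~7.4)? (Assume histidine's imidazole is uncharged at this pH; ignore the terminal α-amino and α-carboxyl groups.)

0

At pH ~7.4 the Lys and Arg side chains are protonated (+1), the Asp and Glu side chains are deprotonated (−1), and with His taken as neutral all other side chains carry no charge.
Positive (K, R): R6, K14, K16, K17, R19, K21, R23 → +7.
Negative (D, E): E1, D2, D5, D13, D15, E20, E22 → −7.
Net charge = (+7) + (−7) = 0.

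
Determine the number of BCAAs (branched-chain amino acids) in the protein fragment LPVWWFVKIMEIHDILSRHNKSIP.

8

The BCAAs are Val, Leu, and Ile — aliphatic side chains with a branch point.
Matching residues: L1, V3, V7, I9, I12, I15, L16, I23.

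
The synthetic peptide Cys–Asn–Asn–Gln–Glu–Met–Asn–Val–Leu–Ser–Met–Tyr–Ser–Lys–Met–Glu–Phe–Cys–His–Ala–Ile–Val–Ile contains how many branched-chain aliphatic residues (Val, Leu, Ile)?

5

Matching residues: Val8, Leu9, Ile21, Val22, Ile23.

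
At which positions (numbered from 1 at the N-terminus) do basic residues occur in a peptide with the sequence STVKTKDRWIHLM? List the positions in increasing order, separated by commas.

4, 6, 8, 11

K, R, and H are the three residues with basic side chains (ε-amine, guanidinium, and imidazole respectively).
Matching residues: K4, K6, R8, H11.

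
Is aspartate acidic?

Yes

Only D (aspartate) and E (glutamate) carry a side-chain carboxylic acid.
Aspartate is in this group.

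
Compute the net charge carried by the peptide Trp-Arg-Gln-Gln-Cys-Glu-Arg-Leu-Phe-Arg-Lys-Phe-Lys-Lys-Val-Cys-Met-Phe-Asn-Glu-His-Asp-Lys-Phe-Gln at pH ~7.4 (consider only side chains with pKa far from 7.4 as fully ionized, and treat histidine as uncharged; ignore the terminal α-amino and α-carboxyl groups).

+4

The side chains ionized at physiological pH are Lys/Arg (+1) and Asp/Glu (−1); with His treated as neutral, nothing else contributes.
Positive (K, R): Arg2, Arg7, Arg10, Lys11, Lys13, Lys14, Lys23 → +7.
Negative (D, E): Glu6, Glu20, Asp22 → −3.
Net charge = (+7) + (−3) = +4.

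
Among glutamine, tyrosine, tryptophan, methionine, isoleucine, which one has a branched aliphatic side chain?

isoleucine

V, L, and I make up the branched-chain aliphatic group.
Of the listed options, only isoleucine belongs to this group.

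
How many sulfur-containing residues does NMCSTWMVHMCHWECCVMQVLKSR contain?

The sulfur-bearing residues are cysteine (–SH) and methionine (–S–CH₃).
Matching residues: M2, C3, M7, M10, C11, C15, C16, M18.

8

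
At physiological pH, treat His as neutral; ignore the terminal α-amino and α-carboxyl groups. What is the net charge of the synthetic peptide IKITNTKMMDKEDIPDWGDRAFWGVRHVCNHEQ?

Near pH 7.4, K and R contribute +1 each, D and E contribute −1 each, and every other side chain (His included, as stated) is uncharged.
Positive (K, R): K2, K7, K11, R20, R26 → +5.
Negative (D, E): D10, E12, D13, D16, D19, E32 → −6.
Net charge = (+5) + (−6) = −1.

-1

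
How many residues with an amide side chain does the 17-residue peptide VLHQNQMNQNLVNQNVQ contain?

Only N (asparagine) and Q (glutamine) carry a side-chain carboxamide.
Matching residues: Q4, N5, Q6, N8, Q9, N10, N13, Q14, N15, Q17.

10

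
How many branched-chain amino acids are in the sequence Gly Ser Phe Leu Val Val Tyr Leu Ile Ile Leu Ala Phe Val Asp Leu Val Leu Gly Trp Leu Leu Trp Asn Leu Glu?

The BCAAs are Val, Leu, and Ile — aliphatic side chains with a branch point.
Matching residues: Leu4, Val5, Val6, Leu8, Ile9, Ile10, Leu11, Val14, Leu16, Val17, Leu18, Leu21, Leu22, Leu25.

14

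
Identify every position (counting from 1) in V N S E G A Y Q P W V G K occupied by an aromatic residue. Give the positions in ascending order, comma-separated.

Matching residues: Y7, W10.

7, 10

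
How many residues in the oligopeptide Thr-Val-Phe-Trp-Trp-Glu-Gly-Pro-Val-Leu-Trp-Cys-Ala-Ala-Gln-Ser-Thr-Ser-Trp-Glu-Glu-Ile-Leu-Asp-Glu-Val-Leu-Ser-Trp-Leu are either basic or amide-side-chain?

1

Basic: H, K, R. Amide-side-chain: N, Q.
Basic residues here: none (0).
Amide-side-chain residues here: Gln15 (1).
The two groups share no amino acid, so total = 0 + 1 = 1.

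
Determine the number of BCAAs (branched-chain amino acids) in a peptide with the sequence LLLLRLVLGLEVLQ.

10

The BCAAs are Val, Leu, and Ile — aliphatic side chains with a branch point.
Matching residues: L1, L2, L3, L4, L6, V7, L8, L10, V12, L13.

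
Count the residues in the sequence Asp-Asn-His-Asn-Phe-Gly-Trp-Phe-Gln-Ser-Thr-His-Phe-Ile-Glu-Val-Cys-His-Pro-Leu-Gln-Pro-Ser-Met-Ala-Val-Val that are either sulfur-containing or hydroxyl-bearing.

5

Sulfur-containing: C, M. Hydroxyl-bearing: S, T, Y.
Sulfur-containing residues here: Cys17, Met24 (2).
Hydroxyl-bearing residues here: Ser10, Thr11, Ser23 (3).
The two groups share no amino acid, so total = 2 + 3 = 5.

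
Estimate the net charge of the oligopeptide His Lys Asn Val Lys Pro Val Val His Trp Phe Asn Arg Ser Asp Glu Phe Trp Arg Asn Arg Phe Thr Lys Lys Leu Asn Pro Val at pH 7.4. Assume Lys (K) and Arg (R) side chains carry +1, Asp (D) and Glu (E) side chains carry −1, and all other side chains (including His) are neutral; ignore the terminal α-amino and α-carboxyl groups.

+5

Positive (K, R): Lys2, Lys5, Arg13, Arg19, Arg21, Lys24, Lys25 → +7.
Negative (D, E): Asp15, Glu16 → −2.
Net charge = (+7) + (−2) = +5.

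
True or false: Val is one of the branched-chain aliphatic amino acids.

True

The BCAAs are Val, Leu, and Ile — aliphatic side chains with a branch point.
Valine is in this group.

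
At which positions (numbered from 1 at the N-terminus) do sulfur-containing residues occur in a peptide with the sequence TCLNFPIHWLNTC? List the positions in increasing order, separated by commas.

Cysteine (C, thiol) and methionine (M, thioether) are the two sulfur-containing amino acids.
Matching residues: C2, C13.

2, 13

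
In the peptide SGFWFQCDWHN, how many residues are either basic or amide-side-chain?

Basic: H, K, R. Amide-side-chain: N, Q.
Basic residues here: H10 (1).
Amide-side-chain residues here: Q6, N11 (2).
The two groups share no amino acid, so total = 1 + 2 = 3.

3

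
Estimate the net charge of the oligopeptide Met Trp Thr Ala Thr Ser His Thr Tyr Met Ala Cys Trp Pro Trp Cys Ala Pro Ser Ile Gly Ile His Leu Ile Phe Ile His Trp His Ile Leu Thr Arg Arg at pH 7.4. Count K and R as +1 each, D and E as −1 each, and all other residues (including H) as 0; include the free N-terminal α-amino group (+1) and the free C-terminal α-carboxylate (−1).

Positive (K, R): Arg34, Arg35 → +2.
Negative (D, E): none → −0.
The N-terminus (+1) and C-terminus (−1) cancel.
Net charge = (+2) + (−0) = +2.

+2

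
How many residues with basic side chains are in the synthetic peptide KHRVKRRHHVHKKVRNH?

Lysine (K), arginine (R), and histidine (H) have basic, nitrogen-containing side chains.
Matching residues: K1, H2, R3, K5, R6, R7, H8, H9, H11, K12, K13, R15, H17.

13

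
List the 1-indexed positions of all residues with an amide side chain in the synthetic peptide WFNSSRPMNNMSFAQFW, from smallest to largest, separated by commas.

Asparagine (N) and glutamine (Q) have uncharged amide side chains.
Matching residues: N3, N9, N10, Q15.

3, 9, 10, 15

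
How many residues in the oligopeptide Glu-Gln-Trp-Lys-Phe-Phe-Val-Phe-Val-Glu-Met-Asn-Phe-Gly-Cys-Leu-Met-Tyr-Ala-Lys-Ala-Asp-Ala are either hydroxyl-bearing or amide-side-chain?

Hydroxyl-bearing: S, T, Y. Amide-side-chain: N, Q.
Hydroxyl-bearing residues here: Tyr18 (1).
Amide-side-chain residues here: Gln2, Asn12 (2).
The two groups share no amino acid, so total = 1 + 2 = 3.

3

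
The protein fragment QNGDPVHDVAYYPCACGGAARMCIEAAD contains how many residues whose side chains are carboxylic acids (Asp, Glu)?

4

Matching residues: D4, D8, E25, D28.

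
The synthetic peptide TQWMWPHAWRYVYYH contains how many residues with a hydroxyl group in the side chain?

4

S, T, and Y are the three residues with a side-chain hydroxyl.
Matching residues: T1, Y11, Y13, Y14.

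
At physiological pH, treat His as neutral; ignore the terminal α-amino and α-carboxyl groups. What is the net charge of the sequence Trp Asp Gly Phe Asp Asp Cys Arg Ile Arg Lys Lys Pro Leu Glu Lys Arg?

+2

The side chains ionized at physiological pH are Lys/Arg (+1) and Asp/Glu (−1); with His treated as neutral, nothing else contributes.
Positive (K, R): Arg8, Arg10, Lys11, Lys12, Lys16, Arg17 → +6.
Negative (D, E): Asp2, Asp5, Asp6, Glu15 → −4.
Net charge = (+6) + (−4) = +2.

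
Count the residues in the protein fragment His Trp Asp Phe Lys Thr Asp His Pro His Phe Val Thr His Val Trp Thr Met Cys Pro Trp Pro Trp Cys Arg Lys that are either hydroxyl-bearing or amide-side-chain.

Hydroxyl-bearing: S, T, Y. Amide-side-chain: N, Q.
Hydroxyl-bearing residues here: Thr6, Thr13, Thr17 (3).
Amide-side-chain residues here: none (0).
The two groups share no amino acid, so total = 3 + 0 = 3.

3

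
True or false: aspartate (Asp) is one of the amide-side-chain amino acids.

The amide-side-chain residues are Asn (N) and Gln (Q).
Aspartate is not in this group.

False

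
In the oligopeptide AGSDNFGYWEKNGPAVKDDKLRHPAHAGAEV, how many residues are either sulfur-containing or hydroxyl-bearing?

2

Sulfur-containing: C, M. Hydroxyl-bearing: S, T, Y.
Sulfur-containing residues here: none (0).
Hydroxyl-bearing residues here: S3, Y8 (2).
The two groups share no amino acid, so total = 0 + 2 = 2.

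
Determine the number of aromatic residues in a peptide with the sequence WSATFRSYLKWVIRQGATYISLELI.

F, W, and Y each carry an aromatic ring on the side chain.
Matching residues: W1, F5, Y8, W11, Y19.

5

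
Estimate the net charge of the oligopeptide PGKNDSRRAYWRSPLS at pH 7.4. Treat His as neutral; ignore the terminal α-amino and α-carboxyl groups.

+3

Near pH 7.4, K and R contribute +1 each, D and E contribute −1 each, and every other side chain (His included, as stated) is uncharged.
Positive (K, R): K3, R7, R8, R12 → +4.
Negative (D, E): D5 → −1.
Net charge = (+4) + (−1) = +3.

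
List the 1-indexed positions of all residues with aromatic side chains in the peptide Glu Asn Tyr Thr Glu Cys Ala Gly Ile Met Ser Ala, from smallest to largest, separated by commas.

Phenylalanine (F), tryptophan (W), and tyrosine (Y) have aromatic ring side chains.
Matching residues: Tyr3.

3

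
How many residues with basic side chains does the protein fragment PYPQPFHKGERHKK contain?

The basic amino acids are Lys (K), Arg (R), and His (H).
Matching residues: H7, K8, R11, H12, K13, K14.

6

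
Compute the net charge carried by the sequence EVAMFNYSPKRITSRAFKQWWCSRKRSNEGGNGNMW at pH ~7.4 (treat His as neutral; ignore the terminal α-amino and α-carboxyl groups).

+5

Near pH 7.4, K and R contribute +1 each, D and E contribute −1 each, and every other side chain (His included, as stated) is uncharged.
Positive (K, R): K10, R11, R15, K18, R24, K25, R26 → +7.
Negative (D, E): E1, E29 → −2.
Net charge = (+7) + (−2) = +5.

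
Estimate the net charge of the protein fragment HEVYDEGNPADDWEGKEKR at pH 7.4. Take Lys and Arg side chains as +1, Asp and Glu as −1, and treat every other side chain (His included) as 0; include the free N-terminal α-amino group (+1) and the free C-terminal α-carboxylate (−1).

-4

Positive (K, R): K16, K18, R19 → +3.
Negative (D, E): E2, D5, E6, D11, D12, E14, E17 → −7.
The N-terminus (+1) and C-terminus (−1) cancel.
Net charge = (+3) + (−7) = −4.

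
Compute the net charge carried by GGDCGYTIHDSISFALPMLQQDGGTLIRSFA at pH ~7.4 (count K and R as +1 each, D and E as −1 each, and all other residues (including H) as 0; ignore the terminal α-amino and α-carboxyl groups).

-2

Positive (K, R): R28 → +1.
Negative (D, E): D3, D10, D22 → −3.
Net charge = (+1) + (−3) = −2.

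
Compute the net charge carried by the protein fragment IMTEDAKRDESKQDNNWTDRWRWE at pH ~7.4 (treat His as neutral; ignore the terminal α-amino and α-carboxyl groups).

At pH ~7.4 the Lys and Arg side chains are protonated (+1), the Asp and Glu side chains are deprotonated (−1), and with His taken as neutral all other side chains carry no charge.
Positive (K, R): K7, R8, K12, R20, R22 → +5.
Negative (D, E): E4, D5, D9, E10, D14, D19, E24 → −7.
Net charge = (+5) + (−7) = −2.

-2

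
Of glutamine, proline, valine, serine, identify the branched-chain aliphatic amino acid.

The BCAAs are Val, Leu, and Ile — aliphatic side chains with a branch point.
Of the listed options, only valine belongs to this group.

valine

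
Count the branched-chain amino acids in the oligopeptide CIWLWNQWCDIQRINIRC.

V, L, and I make up the branched-chain aliphatic group.
Matching residues: I2, L4, I11, I14, I16.

5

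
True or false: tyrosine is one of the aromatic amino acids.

True

Phenylalanine (F), tryptophan (W), and tyrosine (Y) have aromatic ring side chains.
Tyrosine is in this group.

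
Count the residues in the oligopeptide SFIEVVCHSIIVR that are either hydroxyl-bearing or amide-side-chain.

2

Hydroxyl-bearing: S, T, Y. Amide-side-chain: N, Q.
Hydroxyl-bearing residues here: S1, S9 (2).
Amide-side-chain residues here: none (0).
The two groups share no amino acid, so total = 2 + 0 = 2.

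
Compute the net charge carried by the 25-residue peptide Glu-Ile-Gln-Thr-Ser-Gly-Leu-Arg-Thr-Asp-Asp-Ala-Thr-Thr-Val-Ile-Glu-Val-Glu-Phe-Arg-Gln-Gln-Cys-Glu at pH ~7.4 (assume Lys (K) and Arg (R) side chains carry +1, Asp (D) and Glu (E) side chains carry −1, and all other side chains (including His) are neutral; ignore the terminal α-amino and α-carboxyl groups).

Positive (K, R): Arg8, Arg21 → +2.
Negative (D, E): Glu1, Asp10, Asp11, Glu17, Glu19, Glu25 → −6.
Net charge = (+2) + (−6) = −4.

-4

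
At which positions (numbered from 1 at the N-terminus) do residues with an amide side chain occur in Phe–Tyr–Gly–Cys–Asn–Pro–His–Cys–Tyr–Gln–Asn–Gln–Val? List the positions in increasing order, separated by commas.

The amide-side-chain residues are Asn (N) and Gln (Q).
Matching residues: Asn5, Gln10, Asn11, Gln12.

5, 10, 11, 12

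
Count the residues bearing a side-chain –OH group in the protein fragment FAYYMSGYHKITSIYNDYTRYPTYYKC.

13

S, T, and Y are the three residues with a side-chain hydroxyl.
Matching residues: Y3, Y4, S6, Y8, T12, S13, Y15, Y18, T19, Y21, T23, Y24, Y25.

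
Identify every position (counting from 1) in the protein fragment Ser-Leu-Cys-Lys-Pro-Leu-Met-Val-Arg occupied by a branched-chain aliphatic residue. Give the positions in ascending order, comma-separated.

The BCAAs are Val, Leu, and Ile — aliphatic side chains with a branch point.
Matching residues: Leu2, Leu6, Val8.

2, 6, 8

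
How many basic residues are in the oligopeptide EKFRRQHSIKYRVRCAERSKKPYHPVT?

11

K, R, and H are the three residues with basic side chains (ε-amine, guanidinium, and imidazole respectively).
Matching residues: K2, R4, R5, H7, K10, R12, R14, R18, K20, K21, H24.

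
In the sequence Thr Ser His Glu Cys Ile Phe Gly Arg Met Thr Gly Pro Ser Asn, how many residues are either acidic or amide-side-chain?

2

Acidic: D, E. Amide-side-chain: N, Q.
Acidic residues here: Glu4 (1).
Amide-side-chain residues here: Asn15 (1).
The two groups share no amino acid, so total = 1 + 1 = 2.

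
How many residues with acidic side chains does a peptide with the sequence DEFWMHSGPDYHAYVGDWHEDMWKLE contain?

The acidic residues are Asp (D) and Glu (E), whose side chains end in a carboxylate group.
Matching residues: D1, E2, D10, D17, E20, D21, E26.

7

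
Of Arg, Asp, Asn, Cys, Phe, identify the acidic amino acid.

The acidic residues are Asp (D) and Glu (E), whose side chains end in a carboxylate group.
Of the listed options, only Asp belongs to this group.

Asp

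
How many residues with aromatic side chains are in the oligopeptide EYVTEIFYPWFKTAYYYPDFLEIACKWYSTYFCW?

14

The aromatic amino acids are Phe (F, benzyl), Trp (W, indole), and Tyr (Y, phenol).
Matching residues: Y2, F7, Y8, W10, F11, Y15, Y16, Y17, F20, W27, Y28, Y31, F32, W34.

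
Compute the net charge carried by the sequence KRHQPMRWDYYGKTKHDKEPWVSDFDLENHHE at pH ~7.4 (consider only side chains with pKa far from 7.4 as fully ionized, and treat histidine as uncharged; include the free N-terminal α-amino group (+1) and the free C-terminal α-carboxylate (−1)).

Near pH 7.4, K and R contribute +1 each, D and E contribute −1 each, and every other side chain (His included, as stated) is uncharged.
Positive (K, R): K1, R2, R7, K13, K15, K18 → +6.
Negative (D, E): D9, D17, E19, D24, D26, E28, E32 → −7.
The N-terminus (+1) and C-terminus (−1) cancel.
Net charge = (+6) + (−7) = −1.

-1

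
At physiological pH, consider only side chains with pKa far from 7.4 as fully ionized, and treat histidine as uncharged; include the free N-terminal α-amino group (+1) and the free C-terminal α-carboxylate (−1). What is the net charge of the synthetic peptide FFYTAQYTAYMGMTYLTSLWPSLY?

The side chains ionized at physiological pH are Lys/Arg (+1) and Asp/Glu (−1); with His treated as neutral, nothing else contributes.
Positive (K, R): none → +0.
Negative (D, E): none → −0.
The N-terminus (+1) and C-terminus (−1) cancel.
Net charge = (+0) + (−0) = 0.

0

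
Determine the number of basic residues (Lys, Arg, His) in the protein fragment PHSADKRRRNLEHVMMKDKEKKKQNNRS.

12

Matching residues: H2, K6, R7, R8, R9, H13, K17, K19, K21, K22, K23, R27.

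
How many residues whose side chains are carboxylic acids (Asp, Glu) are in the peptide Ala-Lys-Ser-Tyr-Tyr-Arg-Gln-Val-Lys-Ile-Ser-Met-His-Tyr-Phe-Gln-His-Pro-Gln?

0

None of the 19 residues belong to this group.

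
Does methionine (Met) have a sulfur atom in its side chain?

Yes

Cysteine (C, thiol) and methionine (M, thioether) are the two sulfur-containing amino acids.
Methionine is in this group.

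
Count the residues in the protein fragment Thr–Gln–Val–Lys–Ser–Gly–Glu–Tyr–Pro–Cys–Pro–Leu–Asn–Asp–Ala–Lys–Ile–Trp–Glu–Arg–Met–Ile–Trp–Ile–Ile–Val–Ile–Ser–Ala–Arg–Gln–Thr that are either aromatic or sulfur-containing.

5

Aromatic: F, W, Y. Sulfur-containing: C, M.
Aromatic residues here: Tyr8, Trp18, Trp23 (3).
Sulfur-containing residues here: Cys10, Met21 (2).
The two groups share no amino acid, so total = 3 + 2 = 5.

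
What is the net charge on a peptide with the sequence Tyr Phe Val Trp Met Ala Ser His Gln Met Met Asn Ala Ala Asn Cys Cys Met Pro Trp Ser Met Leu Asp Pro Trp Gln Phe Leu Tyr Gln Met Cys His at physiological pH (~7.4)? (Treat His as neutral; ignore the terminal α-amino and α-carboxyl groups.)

The side chains ionized at physiological pH are Lys/Arg (+1) and Asp/Glu (−1); with His treated as neutral, nothing else contributes.
Positive (K, R): none → +0.
Negative (D, E): Asp24 → −1.
Net charge = (+0) + (−1) = −1.

-1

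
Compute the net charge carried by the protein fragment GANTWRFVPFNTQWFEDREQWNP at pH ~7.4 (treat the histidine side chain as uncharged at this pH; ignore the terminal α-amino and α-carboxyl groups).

-1

At pH ~7.4 the Lys and Arg side chains are protonated (+1), the Asp and Glu side chains are deprotonated (−1), and with His taken as neutral all other side chains carry no charge.
Positive (K, R): R6, R18 → +2.
Negative (D, E): E16, D17, E19 → −3.
Net charge = (+2) + (−3) = −1.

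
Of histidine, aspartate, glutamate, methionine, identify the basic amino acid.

histidine

The basic amino acids are Lys (K), Arg (R), and His (H).
Of the listed options, only histidine belongs to this group.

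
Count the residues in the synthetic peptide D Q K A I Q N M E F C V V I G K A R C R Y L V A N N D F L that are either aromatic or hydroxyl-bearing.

Aromatic: F, W, Y. Hydroxyl-bearing: S, T, Y.
Aromatic residues here: F10, Y21, F28 (3).
Hydroxyl-bearing residues here: Y21 (1).
Y is in both groups, so the 1 Y residue must not be double-counted.
Total = 3 + 1 − 1 = 3.

3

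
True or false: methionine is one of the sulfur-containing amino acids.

True

Cysteine (C, thiol) and methionine (M, thioether) are the two sulfur-containing amino acids.
Methionine is in this group.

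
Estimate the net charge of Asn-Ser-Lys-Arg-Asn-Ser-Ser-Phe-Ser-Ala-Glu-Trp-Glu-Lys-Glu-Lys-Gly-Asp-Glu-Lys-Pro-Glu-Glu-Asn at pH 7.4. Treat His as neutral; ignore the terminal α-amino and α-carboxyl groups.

At pH ~7.4 the Lys and Arg side chains are protonated (+1), the Asp and Glu side chains are deprotonated (−1), and with His taken as neutral all other side chains carry no charge.
Positive (K, R): Lys3, Arg4, Lys14, Lys16, Lys20 → +5.
Negative (D, E): Glu11, Glu13, Glu15, Asp18, Glu19, Glu22, Glu23 → −7.
Net charge = (+5) + (−7) = −2.

-2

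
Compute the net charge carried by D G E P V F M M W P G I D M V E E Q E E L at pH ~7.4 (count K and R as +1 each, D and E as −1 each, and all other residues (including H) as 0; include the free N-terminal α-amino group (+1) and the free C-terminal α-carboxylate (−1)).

-7

Positive (K, R): none → +0.
Negative (D, E): D1, E3, D13, E16, E17, E19, E20 → −7.
The N-terminus (+1) and C-terminus (−1) cancel.
Net charge = (+0) + (−7) = −7.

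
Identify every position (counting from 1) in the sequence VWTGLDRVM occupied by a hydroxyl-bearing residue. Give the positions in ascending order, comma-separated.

The –OH-bearing residues are Ser, Thr (aliphatic alcohols), and Tyr (phenol).
Matching residues: T3.

3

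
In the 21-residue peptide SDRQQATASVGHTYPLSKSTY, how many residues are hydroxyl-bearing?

9

The –OH-bearing residues are Ser, Thr (aliphatic alcohols), and Tyr (phenol).
Matching residues: S1, T7, S9, T13, Y14, S17, S19, T20, Y21.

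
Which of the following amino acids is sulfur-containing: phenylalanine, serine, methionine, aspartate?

Cysteine (C, thiol) and methionine (M, thioether) are the two sulfur-containing amino acids.
Of the listed options, only methionine belongs to this group.

methionine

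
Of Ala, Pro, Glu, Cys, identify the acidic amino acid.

Aspartate (D) and glutamate (E) have carboxylic-acid side chains and are the acidic amino acids.
Of the listed options, only Glu belongs to this group.

Glu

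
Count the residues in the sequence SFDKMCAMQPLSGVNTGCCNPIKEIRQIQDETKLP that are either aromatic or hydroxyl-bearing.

Aromatic: F, W, Y. Hydroxyl-bearing: S, T, Y.
Aromatic residues here: F2 (1).
Hydroxyl-bearing residues here: S1, S12, T16, T32 (4).
(Y belongs to both groups, but none appear in this sequence.) Total = 1 + 4 = 5.

5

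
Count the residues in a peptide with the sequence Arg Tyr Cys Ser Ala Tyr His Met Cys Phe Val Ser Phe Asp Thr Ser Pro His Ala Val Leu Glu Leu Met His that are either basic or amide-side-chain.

Basic: H, K, R. Amide-side-chain: N, Q.
Basic residues here: Arg1, His7, His18, His25 (4).
Amide-side-chain residues here: none (0).
The two groups share no amino acid, so total = 4 + 0 = 4.

4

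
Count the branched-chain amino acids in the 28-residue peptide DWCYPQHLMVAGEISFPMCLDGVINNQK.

Valine (V), leucine (L), and isoleucine (I) are the branched-chain amino acids.
Matching residues: L8, V10, I14, L20, V23, I24.

6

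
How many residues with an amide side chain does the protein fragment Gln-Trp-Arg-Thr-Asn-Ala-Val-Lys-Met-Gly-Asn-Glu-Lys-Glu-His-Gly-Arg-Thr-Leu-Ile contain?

Only N (asparagine) and Q (glutamine) carry a side-chain carboxamide.
Matching residues: Gln1, Asn5, Asn11.

3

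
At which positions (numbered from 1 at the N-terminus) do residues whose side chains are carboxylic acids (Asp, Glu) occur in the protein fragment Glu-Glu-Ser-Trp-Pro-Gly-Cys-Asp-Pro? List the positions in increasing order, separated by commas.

Matching residues: Glu1, Glu2, Asp8.

1, 2, 8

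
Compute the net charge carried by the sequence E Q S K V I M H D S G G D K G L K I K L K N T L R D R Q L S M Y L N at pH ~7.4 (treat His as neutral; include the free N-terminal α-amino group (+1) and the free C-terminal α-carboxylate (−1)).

+3

At pH ~7.4 the Lys and Arg side chains are protonated (+1), the Asp and Glu side chains are deprotonated (−1), and with His taken as neutral all other side chains carry no charge.
Positive (K, R): K4, K14, K17, K19, K21, R25, R27 → +7.
Negative (D, E): E1, D9, D13, D26 → −4.
The N-terminus (+1) and C-terminus (−1) cancel.
Net charge = (+7) + (−4) = +3.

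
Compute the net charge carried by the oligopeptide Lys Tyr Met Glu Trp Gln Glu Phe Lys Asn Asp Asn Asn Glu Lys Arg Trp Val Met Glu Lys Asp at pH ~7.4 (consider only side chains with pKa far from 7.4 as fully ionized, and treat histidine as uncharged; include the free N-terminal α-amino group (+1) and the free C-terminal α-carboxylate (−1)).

Near pH 7.4, K and R contribute +1 each, D and E contribute −1 each, and every other side chain (His included, as stated) is uncharged.
Positive (K, R): Lys1, Lys9, Lys15, Arg16, Lys21 → +5.
Negative (D, E): Glu4, Glu7, Asp11, Glu14, Glu20, Asp22 → −6.
The N-terminus (+1) and C-terminus (−1) cancel.
Net charge = (+5) + (−6) = −1.

-1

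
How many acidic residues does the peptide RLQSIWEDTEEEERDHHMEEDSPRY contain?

Aspartate (D) and glutamate (E) have carboxylic-acid side chains and are the acidic amino acids.
Matching residues: E7, D8, E10, E11, E12, E13, D15, E19, E20, D21.

10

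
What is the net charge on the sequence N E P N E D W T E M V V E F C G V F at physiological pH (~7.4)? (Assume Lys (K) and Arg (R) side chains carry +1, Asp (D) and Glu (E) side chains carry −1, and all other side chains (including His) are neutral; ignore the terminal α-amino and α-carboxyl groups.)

Positive (K, R): none → +0.
Negative (D, E): E2, E5, D6, E9, E13 → −5.
Net charge = (+0) + (−5) = −5.

-5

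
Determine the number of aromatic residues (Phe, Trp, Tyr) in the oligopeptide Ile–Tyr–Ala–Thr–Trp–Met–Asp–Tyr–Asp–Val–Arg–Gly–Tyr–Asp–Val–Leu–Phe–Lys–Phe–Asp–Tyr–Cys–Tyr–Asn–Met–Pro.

Matching residues: Tyr2, Trp5, Tyr8, Tyr13, Phe17, Phe19, Tyr21, Tyr23.

8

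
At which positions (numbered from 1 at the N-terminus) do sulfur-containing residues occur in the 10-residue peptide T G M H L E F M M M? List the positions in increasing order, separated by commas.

3, 8, 9, 10

The sulfur-bearing residues are cysteine (–SH) and methionine (–S–CH₃).
Matching residues: M3, M8, M9, M10.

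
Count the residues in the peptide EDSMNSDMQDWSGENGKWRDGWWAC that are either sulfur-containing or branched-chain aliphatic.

3

Sulfur-containing: C, M. Branched-chain aliphatic: I, L, V.
Sulfur-containing residues here: M4, M8, C25 (3).
Branched-chain aliphatic residues here: none (0).
The two groups share no amino acid, so total = 3 + 0 = 3.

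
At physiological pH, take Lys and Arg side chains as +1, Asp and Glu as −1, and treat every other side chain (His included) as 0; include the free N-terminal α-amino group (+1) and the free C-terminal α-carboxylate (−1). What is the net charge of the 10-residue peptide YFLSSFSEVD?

-2

Positive (K, R): none → +0.
Negative (D, E): E8, D10 → −2.
The N-terminus (+1) and C-terminus (−1) cancel.
Net charge = (+0) + (−2) = −2.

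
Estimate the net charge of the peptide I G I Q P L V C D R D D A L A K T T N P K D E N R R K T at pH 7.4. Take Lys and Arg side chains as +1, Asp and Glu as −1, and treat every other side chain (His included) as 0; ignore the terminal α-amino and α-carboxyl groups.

+1

Positive (K, R): R10, K16, K21, R25, R26, K27 → +6.
Negative (D, E): D9, D11, D12, D22, E23 → −5.
Net charge = (+6) + (−5) = +1.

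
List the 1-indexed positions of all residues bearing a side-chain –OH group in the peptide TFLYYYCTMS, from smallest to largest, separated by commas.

1, 4, 5, 6, 8, 10

S, T, and Y are the three residues with a side-chain hydroxyl.
Matching residues: T1, Y4, Y5, Y6, T8, S10.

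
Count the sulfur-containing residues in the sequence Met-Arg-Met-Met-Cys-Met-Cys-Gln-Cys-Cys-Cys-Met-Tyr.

10

The sulfur-bearing residues are cysteine (–SH) and methionine (–S–CH₃).
Matching residues: Met1, Met3, Met4, Cys5, Met6, Cys7, Cys9, Cys10, Cys11, Met12.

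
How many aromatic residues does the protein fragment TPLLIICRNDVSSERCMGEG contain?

The aromatic amino acids are Phe (F, benzyl), Trp (W, indole), and Tyr (Y, phenol).
None of the 20 residues belong to this group.

0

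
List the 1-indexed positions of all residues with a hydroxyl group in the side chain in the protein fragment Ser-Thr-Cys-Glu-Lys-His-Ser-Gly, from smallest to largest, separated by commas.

1, 2, 7

The –OH-bearing residues are Ser, Thr (aliphatic alcohols), and Tyr (phenol).
Matching residues: Ser1, Thr2, Ser7.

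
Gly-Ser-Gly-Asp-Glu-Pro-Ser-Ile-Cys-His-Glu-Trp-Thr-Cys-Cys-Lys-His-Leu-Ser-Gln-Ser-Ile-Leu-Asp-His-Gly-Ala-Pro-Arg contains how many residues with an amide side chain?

Only N (asparagine) and Q (glutamine) carry a side-chain carboxamide.
Matching residues: Gln20.

1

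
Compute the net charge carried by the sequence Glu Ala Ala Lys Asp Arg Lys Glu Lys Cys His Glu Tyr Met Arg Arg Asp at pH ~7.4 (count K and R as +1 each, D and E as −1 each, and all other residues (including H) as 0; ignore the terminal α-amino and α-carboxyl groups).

+1

Positive (K, R): Lys4, Arg6, Lys7, Lys9, Arg15, Arg16 → +6.
Negative (D, E): Glu1, Asp5, Glu8, Glu12, Asp17 → −5.
Net charge = (+6) + (−5) = +1.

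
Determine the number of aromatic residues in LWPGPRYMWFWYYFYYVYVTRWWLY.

Phenylalanine (F), tryptophan (W), and tyrosine (Y) have aromatic ring side chains.
Matching residues: W2, Y7, W9, F10, W11, Y12, Y13, F14, Y15, Y16, Y18, W22, W23, Y25.

14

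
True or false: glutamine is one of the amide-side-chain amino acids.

Asparagine (N) and glutamine (Q) have uncharged amide side chains.
Glutamine is in this group.

True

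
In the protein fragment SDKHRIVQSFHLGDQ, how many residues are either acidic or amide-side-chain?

4

Acidic: D, E. Amide-side-chain: N, Q.
Acidic residues here: D2, D14 (2).
Amide-side-chain residues here: Q8, Q15 (2).
The two groups share no amino acid, so total = 2 + 2 = 4.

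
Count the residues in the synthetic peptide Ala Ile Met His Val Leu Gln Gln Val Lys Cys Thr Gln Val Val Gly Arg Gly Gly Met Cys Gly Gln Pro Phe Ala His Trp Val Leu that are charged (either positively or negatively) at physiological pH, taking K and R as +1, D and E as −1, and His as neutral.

2

Charged side chains at pH ~7.4: K, R (positive); D, E (negative).
Matching residues: Lys10, Arg17.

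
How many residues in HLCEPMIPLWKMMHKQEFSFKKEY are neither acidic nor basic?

Acidic: D, E. Basic: K, R, H. All other residues are neither.
Matching residues: L2, C3, P5, M6, I7, P8, L9, W10, M12, M13, Q16, F18, S19, F20, Y24.

15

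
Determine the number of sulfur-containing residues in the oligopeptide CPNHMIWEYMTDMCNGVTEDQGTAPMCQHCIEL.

Only Cys (C) and Met (M) have a sulfur atom in the side chain.
Matching residues: C1, M5, M10, M13, C14, M26, C27, C30.

8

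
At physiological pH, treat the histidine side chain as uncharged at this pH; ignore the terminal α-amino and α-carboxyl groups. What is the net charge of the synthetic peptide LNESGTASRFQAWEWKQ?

The side chains ionized at physiological pH are Lys/Arg (+1) and Asp/Glu (−1); with His treated as neutral, nothing else contributes.
Positive (K, R): R9, K16 → +2.
Negative (D, E): E3, E14 → −2.
Net charge = (+2) + (−2) = 0.

0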